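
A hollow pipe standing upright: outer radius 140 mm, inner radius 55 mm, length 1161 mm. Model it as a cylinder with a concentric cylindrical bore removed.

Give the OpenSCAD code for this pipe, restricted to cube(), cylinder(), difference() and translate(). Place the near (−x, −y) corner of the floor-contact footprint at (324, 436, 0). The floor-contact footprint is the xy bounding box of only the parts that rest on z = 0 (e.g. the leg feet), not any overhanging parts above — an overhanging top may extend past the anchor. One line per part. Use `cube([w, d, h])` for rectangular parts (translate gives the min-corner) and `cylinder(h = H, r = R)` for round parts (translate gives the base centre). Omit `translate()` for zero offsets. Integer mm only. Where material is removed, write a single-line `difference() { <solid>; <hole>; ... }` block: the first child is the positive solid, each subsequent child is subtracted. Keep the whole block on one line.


difference() { translate([464, 576, 0]) cylinder(h = 1161, r = 140); translate([464, 576, 0]) cylinder(h = 1161, r = 55); }


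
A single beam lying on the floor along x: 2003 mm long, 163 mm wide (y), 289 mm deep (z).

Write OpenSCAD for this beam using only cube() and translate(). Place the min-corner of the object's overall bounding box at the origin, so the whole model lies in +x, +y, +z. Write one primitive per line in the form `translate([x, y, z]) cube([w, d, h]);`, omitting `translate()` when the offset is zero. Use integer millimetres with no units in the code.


cube([2003, 163, 289]);


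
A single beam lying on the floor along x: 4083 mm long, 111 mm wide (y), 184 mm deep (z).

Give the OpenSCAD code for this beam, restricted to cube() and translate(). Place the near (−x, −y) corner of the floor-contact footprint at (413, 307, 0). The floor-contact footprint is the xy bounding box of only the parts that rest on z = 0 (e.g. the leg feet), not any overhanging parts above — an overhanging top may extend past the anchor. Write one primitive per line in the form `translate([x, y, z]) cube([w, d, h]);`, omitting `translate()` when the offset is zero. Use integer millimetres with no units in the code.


translate([413, 307, 0]) cube([4083, 111, 184]);


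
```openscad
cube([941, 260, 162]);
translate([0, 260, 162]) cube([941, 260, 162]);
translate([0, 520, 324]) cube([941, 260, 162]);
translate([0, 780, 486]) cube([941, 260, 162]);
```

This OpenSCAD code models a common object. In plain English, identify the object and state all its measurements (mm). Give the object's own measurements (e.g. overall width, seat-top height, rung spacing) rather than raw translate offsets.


A straight staircase of 4 solid steps. Each step is 941 mm wide (x), 260 mm deep (y, the going) and 162 mm tall (the rise). The first step rests on the floor; each subsequent step sits one going further in +y and one rise higher in +z, directly behind and above the previous step with no overlap.


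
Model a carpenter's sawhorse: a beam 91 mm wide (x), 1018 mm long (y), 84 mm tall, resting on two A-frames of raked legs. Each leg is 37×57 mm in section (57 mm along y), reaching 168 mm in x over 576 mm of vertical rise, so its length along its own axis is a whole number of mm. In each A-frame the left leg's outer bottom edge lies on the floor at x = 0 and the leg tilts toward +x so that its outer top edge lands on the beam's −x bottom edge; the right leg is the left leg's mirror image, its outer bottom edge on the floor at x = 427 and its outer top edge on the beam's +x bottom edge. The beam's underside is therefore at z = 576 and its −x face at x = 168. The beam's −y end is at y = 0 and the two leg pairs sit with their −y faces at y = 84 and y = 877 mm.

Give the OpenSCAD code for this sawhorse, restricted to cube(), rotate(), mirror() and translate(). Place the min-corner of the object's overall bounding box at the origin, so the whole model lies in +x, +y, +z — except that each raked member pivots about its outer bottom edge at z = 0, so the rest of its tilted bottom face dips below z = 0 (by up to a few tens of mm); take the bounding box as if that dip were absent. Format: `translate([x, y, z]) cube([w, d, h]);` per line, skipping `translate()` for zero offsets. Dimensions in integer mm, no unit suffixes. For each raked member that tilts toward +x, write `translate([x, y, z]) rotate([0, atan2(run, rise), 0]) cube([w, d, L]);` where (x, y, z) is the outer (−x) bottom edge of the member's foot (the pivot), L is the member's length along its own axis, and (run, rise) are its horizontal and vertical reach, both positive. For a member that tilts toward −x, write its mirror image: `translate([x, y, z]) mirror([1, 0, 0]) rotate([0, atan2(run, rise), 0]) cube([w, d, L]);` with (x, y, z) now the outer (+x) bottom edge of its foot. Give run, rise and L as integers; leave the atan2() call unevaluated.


// leg length = √(168² + 576²) = 600
// right-leg outer foot x = 2·168 + 91 = 427
// beam min-corner = (168, 0, 576)
translate([168, 0, 576]) cube([91, 1018, 84]);
translate([0, 84, 0]) rotate([0, atan2(168, 576), 0]) cube([37, 57, 600]);
translate([427, 84, 0]) mirror([1, 0, 0]) rotate([0, atan2(168, 576), 0]) cube([37, 57, 600]);
translate([0, 877, 0]) rotate([0, atan2(168, 576), 0]) cube([37, 57, 600]);
translate([427, 877, 0]) mirror([1, 0, 0]) rotate([0, atan2(168, 576), 0]) cube([37, 57, 600]);


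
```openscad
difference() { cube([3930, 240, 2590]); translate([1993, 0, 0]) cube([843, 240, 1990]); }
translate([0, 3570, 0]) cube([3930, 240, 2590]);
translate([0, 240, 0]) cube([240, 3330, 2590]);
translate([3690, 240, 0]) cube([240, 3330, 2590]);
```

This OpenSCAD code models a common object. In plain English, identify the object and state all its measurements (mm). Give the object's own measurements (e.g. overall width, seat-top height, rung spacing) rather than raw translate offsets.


A single room: four walls, each 2590 mm tall and 240 mm thick, enclosing an outside footprint 3930×3810 mm (x × y), no floor or roof. The front and back walls (−y and +y sides) run the full x-width; the side walls fit between their inner faces. A door opening 843 mm wide and 1990 mm tall is cut through the front wall from the floor up, its −x edge 1993 mm from the wall's −x end.


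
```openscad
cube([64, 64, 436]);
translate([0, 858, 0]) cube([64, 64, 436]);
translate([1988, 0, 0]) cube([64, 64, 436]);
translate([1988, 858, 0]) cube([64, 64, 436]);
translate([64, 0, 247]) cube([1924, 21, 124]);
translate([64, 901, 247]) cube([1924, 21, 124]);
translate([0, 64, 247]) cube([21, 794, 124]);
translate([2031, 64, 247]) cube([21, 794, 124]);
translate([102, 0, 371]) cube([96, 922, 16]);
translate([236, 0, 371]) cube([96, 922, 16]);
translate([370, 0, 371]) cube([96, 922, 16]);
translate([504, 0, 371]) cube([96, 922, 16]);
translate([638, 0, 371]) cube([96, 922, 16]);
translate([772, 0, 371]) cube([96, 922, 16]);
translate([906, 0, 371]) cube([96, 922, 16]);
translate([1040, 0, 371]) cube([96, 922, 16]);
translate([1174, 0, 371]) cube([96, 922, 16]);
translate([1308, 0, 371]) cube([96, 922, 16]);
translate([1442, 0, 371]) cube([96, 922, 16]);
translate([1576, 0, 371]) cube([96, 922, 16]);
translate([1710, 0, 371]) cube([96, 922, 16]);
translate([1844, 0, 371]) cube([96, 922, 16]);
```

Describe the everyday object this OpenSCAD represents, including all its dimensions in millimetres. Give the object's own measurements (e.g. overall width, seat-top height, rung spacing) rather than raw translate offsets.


A bed frame 2052 mm long (x) by 922 mm wide (y). Four 64×64 mm corner posts, 436 mm tall, at the corners of the footprint. Four rails of 21 mm thickness and 124 mm height run between adjacent posts with their undersides at z = 247 mm, their outer faces flush with the outside of the frame (the two x-running rails run between the posts' inner faces; the two y-running rails run between the posts' inner faces). 14 slats, each 96 mm wide (x) and 16 mm thick, lie across the top of the two x-running rails, running the full 922 mm width of the frame in y; along x they sit between the end posts with a 38 mm gap after the −x posts and between neighbouring slats, leaving 48 mm before the +x posts.


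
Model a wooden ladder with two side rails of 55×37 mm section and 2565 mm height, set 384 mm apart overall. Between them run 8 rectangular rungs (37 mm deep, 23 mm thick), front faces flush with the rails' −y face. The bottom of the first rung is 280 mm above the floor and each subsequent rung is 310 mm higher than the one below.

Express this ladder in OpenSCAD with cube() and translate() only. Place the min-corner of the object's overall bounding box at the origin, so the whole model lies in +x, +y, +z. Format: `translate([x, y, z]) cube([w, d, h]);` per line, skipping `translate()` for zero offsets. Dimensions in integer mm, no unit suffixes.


// rung span = 384 - 2*55 = 274
// rung[k] z = 280 + k*310
cube([55, 37, 2565]);
translate([329, 0, 0]) cube([55, 37, 2565]);
translate([55, 0, 280]) cube([274, 37, 23]);
translate([55, 0, 590]) cube([274, 37, 23]);
translate([55, 0, 900]) cube([274, 37, 23]);
translate([55, 0, 1210]) cube([274, 37, 23]);
translate([55, 0, 1520]) cube([274, 37, 23]);
translate([55, 0, 1830]) cube([274, 37, 23]);
translate([55, 0, 2140]) cube([274, 37, 23]);
translate([55, 0, 2450]) cube([274, 37, 23]);


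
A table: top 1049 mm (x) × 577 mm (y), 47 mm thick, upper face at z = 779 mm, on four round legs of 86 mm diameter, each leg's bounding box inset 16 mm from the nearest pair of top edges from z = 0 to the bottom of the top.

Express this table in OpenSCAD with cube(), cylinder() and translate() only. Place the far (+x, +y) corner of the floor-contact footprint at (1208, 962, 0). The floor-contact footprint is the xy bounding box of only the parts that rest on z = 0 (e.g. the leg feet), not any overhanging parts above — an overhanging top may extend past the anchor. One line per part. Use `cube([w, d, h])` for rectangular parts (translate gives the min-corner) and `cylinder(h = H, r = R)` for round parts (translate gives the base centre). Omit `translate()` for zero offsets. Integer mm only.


translate([175, 401, 732]) cube([1049, 577, 47]);
translate([234, 460, 0]) cylinder(h = 732, r = 43);
translate([1165, 460, 0]) cylinder(h = 732, r = 43);
translate([234, 919, 0]) cylinder(h = 732, r = 43);
translate([1165, 919, 0]) cylinder(h = 732, r = 43);


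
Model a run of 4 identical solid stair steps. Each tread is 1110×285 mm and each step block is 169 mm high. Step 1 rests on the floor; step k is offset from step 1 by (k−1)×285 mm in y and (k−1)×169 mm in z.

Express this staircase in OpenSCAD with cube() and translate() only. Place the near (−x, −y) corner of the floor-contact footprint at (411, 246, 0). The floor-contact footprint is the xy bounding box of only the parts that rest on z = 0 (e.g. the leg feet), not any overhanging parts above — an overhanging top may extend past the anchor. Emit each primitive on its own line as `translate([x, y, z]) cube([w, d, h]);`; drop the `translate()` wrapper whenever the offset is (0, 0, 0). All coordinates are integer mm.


translate([411, 246, 0]) cube([1110, 285, 169]);
translate([411, 531, 169]) cube([1110, 285, 169]);
translate([411, 816, 338]) cube([1110, 285, 169]);
translate([411, 1101, 507]) cube([1110, 285, 169]);


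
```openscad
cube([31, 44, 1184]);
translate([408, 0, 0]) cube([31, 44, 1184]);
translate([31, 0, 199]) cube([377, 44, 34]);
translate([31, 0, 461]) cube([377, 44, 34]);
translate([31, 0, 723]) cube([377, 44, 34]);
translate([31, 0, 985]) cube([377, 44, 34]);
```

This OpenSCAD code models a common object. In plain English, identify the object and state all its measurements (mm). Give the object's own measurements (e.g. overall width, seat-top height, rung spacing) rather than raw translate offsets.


A straight ladder. Two 31×44 mm vertical rails, 1184 mm tall, stand 439 mm apart (outside-to-outside) with their front faces coplanar on the −y side. 4 rungs, each 44 mm deep and 34 mm tall, span between the inner faces of the rails, front faces flush with the rails. The lowest rung's underside is at z = 199 mm and rungs are spaced 262 mm apart (underside to underside).


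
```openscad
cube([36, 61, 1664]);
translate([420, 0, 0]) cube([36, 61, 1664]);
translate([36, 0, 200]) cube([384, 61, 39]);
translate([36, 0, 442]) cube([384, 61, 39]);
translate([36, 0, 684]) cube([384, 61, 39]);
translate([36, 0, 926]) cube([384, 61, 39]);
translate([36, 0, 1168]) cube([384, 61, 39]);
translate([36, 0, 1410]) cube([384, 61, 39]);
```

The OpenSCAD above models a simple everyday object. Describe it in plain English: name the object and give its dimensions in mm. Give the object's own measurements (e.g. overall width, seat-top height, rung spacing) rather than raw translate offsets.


A straight ladder. Two 36×61 mm vertical rails, 1664 mm tall, stand 456 mm apart (outside-to-outside) with their front faces coplanar on the −y side. 6 rungs, each 61 mm deep and 39 mm tall, span between the inner faces of the rails, front faces flush with the rails. The lowest rung's underside is at z = 200 mm and rungs are spaced 242 mm apart (underside to underside).


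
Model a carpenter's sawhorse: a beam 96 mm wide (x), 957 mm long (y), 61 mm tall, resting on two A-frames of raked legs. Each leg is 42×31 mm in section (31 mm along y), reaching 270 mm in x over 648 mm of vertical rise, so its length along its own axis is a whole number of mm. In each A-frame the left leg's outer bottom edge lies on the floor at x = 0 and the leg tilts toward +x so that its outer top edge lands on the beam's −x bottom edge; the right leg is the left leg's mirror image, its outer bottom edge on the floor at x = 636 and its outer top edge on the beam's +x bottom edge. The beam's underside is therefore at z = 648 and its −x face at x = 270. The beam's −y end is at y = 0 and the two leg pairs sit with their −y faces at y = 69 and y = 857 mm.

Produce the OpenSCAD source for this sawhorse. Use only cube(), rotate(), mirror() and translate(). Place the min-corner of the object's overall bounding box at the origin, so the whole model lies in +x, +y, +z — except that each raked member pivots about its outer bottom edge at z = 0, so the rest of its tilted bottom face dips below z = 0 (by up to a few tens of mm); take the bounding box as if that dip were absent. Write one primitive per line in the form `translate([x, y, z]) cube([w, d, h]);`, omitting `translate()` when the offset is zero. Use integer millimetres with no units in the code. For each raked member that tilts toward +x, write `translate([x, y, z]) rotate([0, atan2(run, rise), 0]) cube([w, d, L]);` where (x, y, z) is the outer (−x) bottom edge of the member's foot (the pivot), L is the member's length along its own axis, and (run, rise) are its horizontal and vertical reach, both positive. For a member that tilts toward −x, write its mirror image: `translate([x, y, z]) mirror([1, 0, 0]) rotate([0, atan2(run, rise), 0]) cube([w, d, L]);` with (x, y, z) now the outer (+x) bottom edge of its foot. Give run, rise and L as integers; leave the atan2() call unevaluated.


translate([270, 0, 648]) cube([96, 957, 61]);
translate([0, 69, 0]) rotate([0, atan2(270, 648), 0]) cube([42, 31, 702]);
translate([636, 69, 0]) mirror([1, 0, 0]) rotate([0, atan2(270, 648), 0]) cube([42, 31, 702]);
translate([0, 857, 0]) rotate([0, atan2(270, 648), 0]) cube([42, 31, 702]);
translate([636, 857, 0]) mirror([1, 0, 0]) rotate([0, atan2(270, 648), 0]) cube([42, 31, 702]);


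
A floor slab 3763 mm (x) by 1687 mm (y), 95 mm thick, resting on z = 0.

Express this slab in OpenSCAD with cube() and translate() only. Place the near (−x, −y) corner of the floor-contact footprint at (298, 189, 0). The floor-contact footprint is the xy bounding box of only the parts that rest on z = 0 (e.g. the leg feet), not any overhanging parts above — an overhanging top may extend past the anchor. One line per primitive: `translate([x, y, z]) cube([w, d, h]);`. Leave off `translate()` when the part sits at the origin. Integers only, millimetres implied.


translate([298, 189, 0]) cube([3763, 1687, 95]);


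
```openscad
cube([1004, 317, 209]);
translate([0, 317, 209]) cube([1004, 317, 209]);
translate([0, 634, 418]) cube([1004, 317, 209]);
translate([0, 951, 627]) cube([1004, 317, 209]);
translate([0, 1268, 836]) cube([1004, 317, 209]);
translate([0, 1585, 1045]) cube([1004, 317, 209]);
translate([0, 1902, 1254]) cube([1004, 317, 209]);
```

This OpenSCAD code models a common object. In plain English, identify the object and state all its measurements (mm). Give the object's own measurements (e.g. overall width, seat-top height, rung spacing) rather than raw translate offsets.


A straight staircase of 7 solid steps. Each step is 1004 mm wide (x), 317 mm deep (y, the going) and 209 mm tall (the rise). The first step rests on the floor; each subsequent step sits one going further in +y and one rise higher in +z, directly behind and above the previous step with no overlap.


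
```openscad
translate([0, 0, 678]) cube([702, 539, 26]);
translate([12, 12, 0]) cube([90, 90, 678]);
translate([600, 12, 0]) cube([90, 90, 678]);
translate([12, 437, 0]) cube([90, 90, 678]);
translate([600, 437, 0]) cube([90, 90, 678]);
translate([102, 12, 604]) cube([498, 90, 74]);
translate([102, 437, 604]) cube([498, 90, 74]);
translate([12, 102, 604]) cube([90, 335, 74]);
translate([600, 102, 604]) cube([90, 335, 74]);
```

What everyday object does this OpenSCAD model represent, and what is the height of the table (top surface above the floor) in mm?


A table. The table height is 704 mm.

A 702×539×26 slab sits at z = 678 on four 90 mm square posts — a table. The top surface is at 678 + 26 = 704 mm.


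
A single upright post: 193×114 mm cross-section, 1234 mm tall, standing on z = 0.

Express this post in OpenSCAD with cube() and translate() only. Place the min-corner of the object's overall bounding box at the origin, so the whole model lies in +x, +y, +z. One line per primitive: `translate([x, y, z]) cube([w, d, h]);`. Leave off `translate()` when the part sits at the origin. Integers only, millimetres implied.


cube([193, 114, 1234]);


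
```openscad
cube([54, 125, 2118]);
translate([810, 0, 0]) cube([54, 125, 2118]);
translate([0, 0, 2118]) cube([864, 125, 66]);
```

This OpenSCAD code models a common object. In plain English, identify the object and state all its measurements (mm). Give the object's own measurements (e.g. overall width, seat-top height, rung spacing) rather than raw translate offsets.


A door frame. The clear opening is 756 mm wide and 2118 mm high. Two 54 mm wide jambs, 125 mm deep, stand either side of the opening from the floor to the top of the opening. A 66 mm thick head sits across the top of both jambs, spanning the full outside width of the frame.


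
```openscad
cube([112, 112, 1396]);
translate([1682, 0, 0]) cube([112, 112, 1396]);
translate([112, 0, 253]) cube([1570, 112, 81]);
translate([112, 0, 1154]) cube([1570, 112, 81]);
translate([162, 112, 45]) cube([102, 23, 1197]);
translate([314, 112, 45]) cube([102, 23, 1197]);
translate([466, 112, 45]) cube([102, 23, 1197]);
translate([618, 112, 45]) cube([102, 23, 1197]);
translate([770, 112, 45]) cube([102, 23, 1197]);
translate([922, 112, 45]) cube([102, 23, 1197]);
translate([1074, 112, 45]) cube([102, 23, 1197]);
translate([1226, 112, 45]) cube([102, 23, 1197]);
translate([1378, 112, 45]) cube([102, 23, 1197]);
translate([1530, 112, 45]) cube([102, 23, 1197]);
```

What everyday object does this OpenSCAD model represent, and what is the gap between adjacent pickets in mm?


A fence section. The picket gap is 50 mm.

Two posts, two rails, 10 pickets — a fence section. Span 1570 mm holds 10 pickets of 102 mm with 11 equal gaps: ⌊(1570 − 10·102) / 11⌋ = 50 mm.


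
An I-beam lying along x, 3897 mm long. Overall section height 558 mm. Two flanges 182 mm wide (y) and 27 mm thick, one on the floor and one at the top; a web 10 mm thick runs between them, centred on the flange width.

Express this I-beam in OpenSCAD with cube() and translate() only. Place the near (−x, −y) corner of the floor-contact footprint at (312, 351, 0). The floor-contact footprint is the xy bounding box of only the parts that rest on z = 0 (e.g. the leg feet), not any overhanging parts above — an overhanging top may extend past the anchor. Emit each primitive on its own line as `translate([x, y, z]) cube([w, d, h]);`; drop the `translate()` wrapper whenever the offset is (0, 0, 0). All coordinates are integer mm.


translate([312, 351, 0]) cube([3897, 182, 27]);
translate([312, 437, 27]) cube([3897, 10, 504]);
translate([312, 351, 531]) cube([3897, 182, 27]);


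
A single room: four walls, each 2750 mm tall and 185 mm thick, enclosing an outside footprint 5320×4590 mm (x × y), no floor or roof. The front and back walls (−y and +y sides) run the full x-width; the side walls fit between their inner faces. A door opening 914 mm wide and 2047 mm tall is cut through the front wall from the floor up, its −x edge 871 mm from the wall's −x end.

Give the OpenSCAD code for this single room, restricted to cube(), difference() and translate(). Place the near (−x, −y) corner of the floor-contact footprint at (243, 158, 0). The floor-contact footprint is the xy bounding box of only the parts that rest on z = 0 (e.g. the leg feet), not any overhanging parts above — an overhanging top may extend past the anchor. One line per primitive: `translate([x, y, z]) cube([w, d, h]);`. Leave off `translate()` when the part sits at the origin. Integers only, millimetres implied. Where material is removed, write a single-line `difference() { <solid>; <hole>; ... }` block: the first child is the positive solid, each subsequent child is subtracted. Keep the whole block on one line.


difference() { translate([243, 158, 0]) cube([5320, 185, 2750]); translate([1114, 158, 0]) cube([914, 185, 2047]); }
translate([243, 4563, 0]) cube([5320, 185, 2750]);
translate([243, 343, 0]) cube([185, 4220, 2750]);
translate([5378, 343, 0]) cube([185, 4220, 2750]);


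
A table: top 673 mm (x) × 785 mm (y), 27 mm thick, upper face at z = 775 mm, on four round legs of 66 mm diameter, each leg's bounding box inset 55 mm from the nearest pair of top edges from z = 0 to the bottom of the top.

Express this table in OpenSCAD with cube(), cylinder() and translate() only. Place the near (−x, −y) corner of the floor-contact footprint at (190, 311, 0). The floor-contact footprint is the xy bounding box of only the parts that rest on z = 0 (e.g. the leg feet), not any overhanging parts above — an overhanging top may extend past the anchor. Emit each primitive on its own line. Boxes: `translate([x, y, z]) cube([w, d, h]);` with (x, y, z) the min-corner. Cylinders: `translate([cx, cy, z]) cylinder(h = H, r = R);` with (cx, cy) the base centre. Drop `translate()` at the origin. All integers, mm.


translate([135, 256, 748]) cube([673, 785, 27]);
translate([223, 344, 0]) cylinder(h = 748, r = 33);
translate([720, 344, 0]) cylinder(h = 748, r = 33);
translate([223, 953, 0]) cylinder(h = 748, r = 33);
translate([720, 953, 0]) cylinder(h = 748, r = 33);


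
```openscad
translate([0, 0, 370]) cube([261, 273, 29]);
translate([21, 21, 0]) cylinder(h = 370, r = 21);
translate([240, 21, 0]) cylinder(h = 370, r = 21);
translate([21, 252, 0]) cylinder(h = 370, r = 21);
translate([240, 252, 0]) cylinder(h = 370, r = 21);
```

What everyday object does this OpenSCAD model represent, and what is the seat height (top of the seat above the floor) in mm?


A stool. The seat height is 399 mm.

A 261×273×29 slab at z = 370 on four corner cylinders — a stool. The seat top is 370 + 29 = 399 mm.


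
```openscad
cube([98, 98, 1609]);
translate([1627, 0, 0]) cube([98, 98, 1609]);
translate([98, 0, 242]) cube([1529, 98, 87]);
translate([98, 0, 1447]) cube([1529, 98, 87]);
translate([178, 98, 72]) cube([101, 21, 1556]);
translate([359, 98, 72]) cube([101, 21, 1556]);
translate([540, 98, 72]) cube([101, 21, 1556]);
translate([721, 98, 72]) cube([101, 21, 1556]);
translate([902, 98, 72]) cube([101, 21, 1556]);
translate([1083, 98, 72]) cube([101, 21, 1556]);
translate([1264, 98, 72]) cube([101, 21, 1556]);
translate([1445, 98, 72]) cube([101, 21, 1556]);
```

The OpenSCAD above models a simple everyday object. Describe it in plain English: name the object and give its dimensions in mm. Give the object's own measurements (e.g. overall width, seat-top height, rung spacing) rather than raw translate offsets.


A fence section. Two 98×98 mm posts, 1609 mm tall, stand on the floor with a clear span of 1529 mm between their inner faces. Two horizontal rails of 98×87 mm section span the gap between the posts with their undersides at z = 242 mm and z = 1447 mm, flush with the posts' −y face. 8 pickets, each 101 mm wide, 21 mm thick and 1556 mm tall, are fixed to the +y face of the rails with their bottoms at z = 72 mm, spaced across the span with a 80 mm gap after the −x post and between neighbouring pickets, with 81 mm left before the +x post.


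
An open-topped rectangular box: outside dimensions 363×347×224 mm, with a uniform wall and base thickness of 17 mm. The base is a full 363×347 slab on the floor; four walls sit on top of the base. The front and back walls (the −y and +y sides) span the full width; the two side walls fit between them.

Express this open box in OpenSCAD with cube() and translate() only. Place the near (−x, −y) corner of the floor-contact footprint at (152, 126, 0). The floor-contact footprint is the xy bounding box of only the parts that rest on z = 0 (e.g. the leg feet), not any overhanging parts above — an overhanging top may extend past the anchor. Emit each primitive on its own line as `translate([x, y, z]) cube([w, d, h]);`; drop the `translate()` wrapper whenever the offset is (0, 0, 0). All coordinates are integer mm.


translate([152, 126, 0]) cube([363, 347, 17]);
translate([152, 126, 17]) cube([363, 17, 207]);
translate([152, 456, 17]) cube([363, 17, 207]);
translate([152, 143, 17]) cube([17, 313, 207]);
translate([498, 143, 17]) cube([17, 313, 207]);


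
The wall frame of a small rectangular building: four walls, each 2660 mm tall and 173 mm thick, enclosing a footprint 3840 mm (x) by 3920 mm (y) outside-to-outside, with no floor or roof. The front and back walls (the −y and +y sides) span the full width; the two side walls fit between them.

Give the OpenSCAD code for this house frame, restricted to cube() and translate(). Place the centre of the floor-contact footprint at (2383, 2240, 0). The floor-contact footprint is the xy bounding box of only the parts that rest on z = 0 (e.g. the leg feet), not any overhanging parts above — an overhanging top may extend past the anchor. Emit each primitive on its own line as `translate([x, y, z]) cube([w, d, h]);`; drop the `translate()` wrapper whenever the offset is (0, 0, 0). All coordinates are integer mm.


translate([463, 280, 0]) cube([3840, 173, 2660]);
translate([463, 4027, 0]) cube([3840, 173, 2660]);
translate([463, 453, 0]) cube([173, 3574, 2660]);
translate([4130, 453, 0]) cube([173, 3574, 2660]);


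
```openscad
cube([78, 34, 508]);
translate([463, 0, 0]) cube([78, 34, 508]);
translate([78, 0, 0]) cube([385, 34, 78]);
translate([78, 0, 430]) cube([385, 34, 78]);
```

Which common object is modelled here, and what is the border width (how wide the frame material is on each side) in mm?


A picture frame. The border width is 78 mm.

Four thin pieces enclosing a rectangular opening — a picture frame. The two full-height stiles are 508 mm tall; the top rail sits at z = 430 and is 78 mm tall, so the border above the opening is 508 − 430 = 78 mm, matching the stile x-width.


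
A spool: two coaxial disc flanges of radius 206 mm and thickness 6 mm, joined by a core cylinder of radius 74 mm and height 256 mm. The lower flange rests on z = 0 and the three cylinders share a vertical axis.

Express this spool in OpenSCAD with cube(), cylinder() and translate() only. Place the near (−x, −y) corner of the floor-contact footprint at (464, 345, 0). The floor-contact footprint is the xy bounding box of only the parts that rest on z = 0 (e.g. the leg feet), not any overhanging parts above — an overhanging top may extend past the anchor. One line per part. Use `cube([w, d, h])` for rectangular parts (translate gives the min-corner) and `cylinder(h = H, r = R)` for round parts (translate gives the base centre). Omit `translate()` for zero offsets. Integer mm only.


translate([670, 551, 0]) cylinder(h = 6, r = 206);
translate([670, 551, 6]) cylinder(h = 256, r = 74);
translate([670, 551, 262]) cylinder(h = 6, r = 206);


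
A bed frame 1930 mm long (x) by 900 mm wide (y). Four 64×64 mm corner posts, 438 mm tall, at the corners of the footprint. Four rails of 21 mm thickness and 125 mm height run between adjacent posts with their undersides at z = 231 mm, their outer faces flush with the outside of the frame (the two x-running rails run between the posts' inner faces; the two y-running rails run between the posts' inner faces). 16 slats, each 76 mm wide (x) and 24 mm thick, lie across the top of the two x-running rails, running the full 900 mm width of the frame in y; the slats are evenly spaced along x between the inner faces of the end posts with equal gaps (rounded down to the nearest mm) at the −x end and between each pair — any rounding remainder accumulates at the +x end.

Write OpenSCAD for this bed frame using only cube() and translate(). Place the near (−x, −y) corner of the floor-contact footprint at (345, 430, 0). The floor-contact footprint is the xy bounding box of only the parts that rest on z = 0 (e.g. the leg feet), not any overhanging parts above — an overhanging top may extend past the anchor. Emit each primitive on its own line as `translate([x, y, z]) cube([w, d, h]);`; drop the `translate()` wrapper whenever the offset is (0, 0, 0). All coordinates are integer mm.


// slat z = rail_z + rail_h = 231 + 125 = 356
// slat gap = ⌊(1802 − 16·76) / 17⌋ = 34
translate([345, 430, 0]) cube([64, 64, 438]);
translate([345, 1266, 0]) cube([64, 64, 438]);
translate([2211, 430, 0]) cube([64, 64, 438]);
translate([2211, 1266, 0]) cube([64, 64, 438]);
translate([409, 430, 231]) cube([1802, 21, 125]);
translate([409, 1309, 231]) cube([1802, 21, 125]);
translate([345, 494, 231]) cube([21, 772, 125]);
translate([2254, 494, 231]) cube([21, 772, 125]);
translate([443, 430, 356]) cube([76, 900, 24]);
translate([553, 430, 356]) cube([76, 900, 24]);
translate([663, 430, 356]) cube([76, 900, 24]);
translate([773, 430, 356]) cube([76, 900, 24]);
translate([883, 430, 356]) cube([76, 900, 24]);
translate([993, 430, 356]) cube([76, 900, 24]);
translate([1103, 430, 356]) cube([76, 900, 24]);
translate([1213, 430, 356]) cube([76, 900, 24]);
translate([1323, 430, 356]) cube([76, 900, 24]);
translate([1433, 430, 356]) cube([76, 900, 24]);
translate([1543, 430, 356]) cube([76, 900, 24]);
translate([1653, 430, 356]) cube([76, 900, 24]);
translate([1763, 430, 356]) cube([76, 900, 24]);
translate([1873, 430, 356]) cube([76, 900, 24]);
translate([1983, 430, 356]) cube([76, 900, 24]);
translate([2093, 430, 356]) cube([76, 900, 24]);


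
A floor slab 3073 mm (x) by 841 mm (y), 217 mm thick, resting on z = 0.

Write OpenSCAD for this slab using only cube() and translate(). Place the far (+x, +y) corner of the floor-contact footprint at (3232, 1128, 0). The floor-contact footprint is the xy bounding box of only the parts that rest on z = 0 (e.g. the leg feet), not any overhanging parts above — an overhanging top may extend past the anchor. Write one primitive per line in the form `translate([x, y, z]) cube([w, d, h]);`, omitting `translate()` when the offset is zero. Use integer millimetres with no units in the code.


translate([159, 287, 0]) cube([3073, 841, 217]);


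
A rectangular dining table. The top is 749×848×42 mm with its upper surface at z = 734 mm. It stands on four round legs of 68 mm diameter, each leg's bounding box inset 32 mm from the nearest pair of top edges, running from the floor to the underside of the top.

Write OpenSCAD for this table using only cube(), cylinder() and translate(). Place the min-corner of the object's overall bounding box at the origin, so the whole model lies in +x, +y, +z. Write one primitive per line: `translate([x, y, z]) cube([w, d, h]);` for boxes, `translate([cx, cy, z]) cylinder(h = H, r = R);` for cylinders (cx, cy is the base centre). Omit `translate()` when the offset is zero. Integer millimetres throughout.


translate([0, 0, 692]) cube([749, 848, 42]);
translate([66, 66, 0]) cylinder(h = 692, r = 34);
translate([683, 66, 0]) cylinder(h = 692, r = 34);
translate([66, 782, 0]) cylinder(h = 692, r = 34);
translate([683, 782, 0]) cylinder(h = 692, r = 34);


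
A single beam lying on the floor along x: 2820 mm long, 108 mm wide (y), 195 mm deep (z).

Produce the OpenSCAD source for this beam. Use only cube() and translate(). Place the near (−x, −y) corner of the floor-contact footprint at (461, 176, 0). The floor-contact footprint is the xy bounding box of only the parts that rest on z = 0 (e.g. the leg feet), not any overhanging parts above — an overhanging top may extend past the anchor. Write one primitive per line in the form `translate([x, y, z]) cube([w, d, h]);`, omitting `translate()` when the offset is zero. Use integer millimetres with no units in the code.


translate([461, 176, 0]) cube([2820, 108, 195]);


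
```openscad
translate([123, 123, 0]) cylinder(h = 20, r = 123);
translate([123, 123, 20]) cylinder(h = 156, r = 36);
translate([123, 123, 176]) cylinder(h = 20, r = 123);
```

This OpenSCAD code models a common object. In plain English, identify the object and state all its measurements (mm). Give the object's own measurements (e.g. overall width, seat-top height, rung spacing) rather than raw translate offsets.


A spool: two coaxial disc flanges of radius 123 mm and thickness 20 mm, joined by a core cylinder of radius 36 mm and height 156 mm. The lower flange rests on z = 0 and the three cylinders share a vertical axis.


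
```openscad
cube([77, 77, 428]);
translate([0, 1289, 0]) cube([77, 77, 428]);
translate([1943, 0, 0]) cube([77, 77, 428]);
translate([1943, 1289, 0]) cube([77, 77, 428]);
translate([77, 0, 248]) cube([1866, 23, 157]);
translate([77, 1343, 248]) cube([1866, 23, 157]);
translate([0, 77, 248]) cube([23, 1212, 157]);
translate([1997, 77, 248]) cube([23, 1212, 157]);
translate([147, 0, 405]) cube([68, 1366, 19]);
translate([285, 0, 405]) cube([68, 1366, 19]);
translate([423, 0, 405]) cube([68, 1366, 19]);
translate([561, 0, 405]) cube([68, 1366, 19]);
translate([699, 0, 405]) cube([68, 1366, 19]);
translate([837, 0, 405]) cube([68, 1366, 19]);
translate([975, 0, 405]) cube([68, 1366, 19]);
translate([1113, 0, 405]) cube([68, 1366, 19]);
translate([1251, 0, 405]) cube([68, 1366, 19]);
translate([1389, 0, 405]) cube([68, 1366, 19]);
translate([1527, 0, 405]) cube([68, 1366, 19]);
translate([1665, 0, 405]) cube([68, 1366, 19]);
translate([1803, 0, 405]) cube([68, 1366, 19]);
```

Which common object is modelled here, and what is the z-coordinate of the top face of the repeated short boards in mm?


A bed frame. The slat-top height is 424 mm.

Four posts, four rails, and a row of slats — a bed frame. Slats sit on the rails at z = 248 + 157 = 405; with slat thickness 19, the top is 424 mm.


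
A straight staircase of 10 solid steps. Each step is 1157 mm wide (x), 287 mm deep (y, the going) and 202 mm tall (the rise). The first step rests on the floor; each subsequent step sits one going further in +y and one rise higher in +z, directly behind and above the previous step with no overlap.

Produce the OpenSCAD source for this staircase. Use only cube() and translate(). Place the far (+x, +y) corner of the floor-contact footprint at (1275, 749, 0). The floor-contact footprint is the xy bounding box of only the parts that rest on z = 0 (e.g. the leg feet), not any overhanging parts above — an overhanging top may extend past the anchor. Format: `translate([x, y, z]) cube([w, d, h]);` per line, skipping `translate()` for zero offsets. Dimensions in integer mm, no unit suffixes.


translate([118, 462, 0]) cube([1157, 287, 202]);
translate([118, 749, 202]) cube([1157, 287, 202]);
translate([118, 1036, 404]) cube([1157, 287, 202]);
translate([118, 1323, 606]) cube([1157, 287, 202]);
translate([118, 1610, 808]) cube([1157, 287, 202]);
translate([118, 1897, 1010]) cube([1157, 287, 202]);
translate([118, 2184, 1212]) cube([1157, 287, 202]);
translate([118, 2471, 1414]) cube([1157, 287, 202]);
translate([118, 2758, 1616]) cube([1157, 287, 202]);
translate([118, 3045, 1818]) cube([1157, 287, 202]);


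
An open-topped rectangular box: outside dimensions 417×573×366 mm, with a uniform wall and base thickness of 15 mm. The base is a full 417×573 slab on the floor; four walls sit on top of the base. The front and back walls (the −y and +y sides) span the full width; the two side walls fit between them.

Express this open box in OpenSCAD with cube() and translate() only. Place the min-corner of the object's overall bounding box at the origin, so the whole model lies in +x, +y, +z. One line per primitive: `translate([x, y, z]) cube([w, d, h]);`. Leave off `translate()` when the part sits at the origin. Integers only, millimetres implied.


cube([417, 573, 15]);
translate([0, 0, 15]) cube([417, 15, 351]);
translate([0, 558, 15]) cube([417, 15, 351]);
translate([0, 15, 15]) cube([15, 543, 351]);
translate([402, 15, 15]) cube([15, 543, 351]);


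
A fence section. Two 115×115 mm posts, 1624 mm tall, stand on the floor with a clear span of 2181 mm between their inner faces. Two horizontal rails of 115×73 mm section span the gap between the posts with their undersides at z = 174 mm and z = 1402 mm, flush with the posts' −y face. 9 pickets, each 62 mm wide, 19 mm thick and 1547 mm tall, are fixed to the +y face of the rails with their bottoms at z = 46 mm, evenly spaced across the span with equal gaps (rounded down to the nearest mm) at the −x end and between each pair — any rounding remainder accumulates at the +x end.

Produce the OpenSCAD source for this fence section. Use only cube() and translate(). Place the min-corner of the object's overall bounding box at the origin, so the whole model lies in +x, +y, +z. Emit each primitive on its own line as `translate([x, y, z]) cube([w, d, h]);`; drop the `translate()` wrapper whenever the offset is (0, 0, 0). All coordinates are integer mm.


cube([115, 115, 1624]);
translate([2296, 0, 0]) cube([115, 115, 1624]);
translate([115, 0, 174]) cube([2181, 115, 73]);
translate([115, 0, 1402]) cube([2181, 115, 73]);
translate([277, 115, 46]) cube([62, 19, 1547]);
translate([501, 115, 46]) cube([62, 19, 1547]);
translate([725, 115, 46]) cube([62, 19, 1547]);
translate([949, 115, 46]) cube([62, 19, 1547]);
translate([1173, 115, 46]) cube([62, 19, 1547]);
translate([1397, 115, 46]) cube([62, 19, 1547]);
translate([1621, 115, 46]) cube([62, 19, 1547]);
translate([1845, 115, 46]) cube([62, 19, 1547]);
translate([2069, 115, 46]) cube([62, 19, 1547]);


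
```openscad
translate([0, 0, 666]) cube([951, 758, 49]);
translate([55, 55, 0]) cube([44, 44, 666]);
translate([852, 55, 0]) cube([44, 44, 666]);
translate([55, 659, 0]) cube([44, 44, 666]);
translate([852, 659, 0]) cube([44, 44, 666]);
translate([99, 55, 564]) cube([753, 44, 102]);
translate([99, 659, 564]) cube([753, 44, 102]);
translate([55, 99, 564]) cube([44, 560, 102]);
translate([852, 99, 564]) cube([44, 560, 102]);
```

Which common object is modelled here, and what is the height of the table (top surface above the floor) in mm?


A table. The table height is 715 mm.

A 951×758×49 slab sits at z = 666 on four 44 mm square posts — a table. The top surface is at 666 + 49 = 715 mm.


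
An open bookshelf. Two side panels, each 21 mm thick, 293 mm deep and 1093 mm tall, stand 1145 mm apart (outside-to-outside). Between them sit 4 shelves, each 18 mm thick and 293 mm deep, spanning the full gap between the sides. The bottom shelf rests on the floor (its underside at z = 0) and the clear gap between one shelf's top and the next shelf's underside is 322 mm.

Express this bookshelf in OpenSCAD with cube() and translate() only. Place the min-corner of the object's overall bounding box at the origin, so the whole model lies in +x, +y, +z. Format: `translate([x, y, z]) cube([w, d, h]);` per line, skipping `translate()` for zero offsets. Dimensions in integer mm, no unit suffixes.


cube([21, 293, 1093]);
translate([1124, 0, 0]) cube([21, 293, 1093]);
translate([21, 0, 0]) cube([1103, 293, 18]);
translate([21, 0, 340]) cube([1103, 293, 18]);
translate([21, 0, 680]) cube([1103, 293, 18]);
translate([21, 0, 1020]) cube([1103, 293, 18]);
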